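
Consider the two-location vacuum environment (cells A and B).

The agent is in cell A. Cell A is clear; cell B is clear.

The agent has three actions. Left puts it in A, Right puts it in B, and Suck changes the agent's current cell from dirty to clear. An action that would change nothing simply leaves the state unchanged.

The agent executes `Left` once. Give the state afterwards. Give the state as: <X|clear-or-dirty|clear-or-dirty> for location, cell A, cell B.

<A|clear|clear>

start: <A|clear|clear>
t=1 Left ⇒ <A|clear|clear>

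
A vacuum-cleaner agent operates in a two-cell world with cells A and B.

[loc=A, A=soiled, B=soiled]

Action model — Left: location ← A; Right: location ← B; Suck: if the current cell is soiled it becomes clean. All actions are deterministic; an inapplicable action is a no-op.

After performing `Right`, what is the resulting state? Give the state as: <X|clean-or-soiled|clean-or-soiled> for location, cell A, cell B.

<B|soiled|soiled>

start: <A|soiled|soiled>
t=1 Right ⇒ <B|soiled|soiled>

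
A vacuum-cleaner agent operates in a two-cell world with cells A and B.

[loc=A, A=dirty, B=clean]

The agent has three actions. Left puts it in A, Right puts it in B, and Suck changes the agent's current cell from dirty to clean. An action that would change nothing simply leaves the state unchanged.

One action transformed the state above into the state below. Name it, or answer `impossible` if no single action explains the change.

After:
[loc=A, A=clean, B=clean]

try  Left: loc=A A=dirty B=clean
try Right: loc=B A=dirty B=clean
try  Suck: loc=A A=clean B=clean  ← match

Suck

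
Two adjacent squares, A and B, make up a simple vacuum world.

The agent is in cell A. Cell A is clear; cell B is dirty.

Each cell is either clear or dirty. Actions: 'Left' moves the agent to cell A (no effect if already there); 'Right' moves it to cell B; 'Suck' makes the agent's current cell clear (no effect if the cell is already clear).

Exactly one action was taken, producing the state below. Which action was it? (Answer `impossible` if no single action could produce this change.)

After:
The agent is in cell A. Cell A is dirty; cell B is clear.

impossible

try  Left: in A — A clear, B dirty
try Right: in B — A clear, B dirty
try  Suck: in A — A clear, B dirty
no single action produces the after-state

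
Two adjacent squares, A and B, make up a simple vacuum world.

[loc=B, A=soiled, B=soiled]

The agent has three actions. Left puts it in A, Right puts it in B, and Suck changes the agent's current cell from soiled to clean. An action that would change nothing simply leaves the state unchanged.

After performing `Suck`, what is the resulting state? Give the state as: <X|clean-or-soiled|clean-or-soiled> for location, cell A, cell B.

start: <B|soiled|soiled>
[1] after Suck: <B|soiled|clean>

<B|soiled|clean>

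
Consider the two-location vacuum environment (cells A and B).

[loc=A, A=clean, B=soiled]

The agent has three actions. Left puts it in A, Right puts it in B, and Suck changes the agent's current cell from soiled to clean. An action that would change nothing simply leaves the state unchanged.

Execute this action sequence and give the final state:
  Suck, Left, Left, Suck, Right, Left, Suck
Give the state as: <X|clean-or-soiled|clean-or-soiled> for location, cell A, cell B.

<A|clean|soiled>

1) do Suck; now <A|clean|soiled>
2) do Left; now <A|clean|soiled>
3) do Left; now <A|clean|soiled>
4) do Suck; now <A|clean|soiled>
5) do Right; now <B|clean|soiled>
6) do Left; now <A|clean|soiled>
7) do Suck; now <A|clean|soiled>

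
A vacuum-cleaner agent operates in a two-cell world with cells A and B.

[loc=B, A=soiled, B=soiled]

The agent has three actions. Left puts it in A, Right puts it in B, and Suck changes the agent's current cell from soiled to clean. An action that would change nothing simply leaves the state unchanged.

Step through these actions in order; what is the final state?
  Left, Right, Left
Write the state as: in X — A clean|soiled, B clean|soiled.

in A — A soiled, B soiled

step 1/3 (Left): in A — A soiled, B soiled
step 2/3 (Right): in B — A soiled, B soiled
step 3/3 (Left): in A — A soiled, B soiled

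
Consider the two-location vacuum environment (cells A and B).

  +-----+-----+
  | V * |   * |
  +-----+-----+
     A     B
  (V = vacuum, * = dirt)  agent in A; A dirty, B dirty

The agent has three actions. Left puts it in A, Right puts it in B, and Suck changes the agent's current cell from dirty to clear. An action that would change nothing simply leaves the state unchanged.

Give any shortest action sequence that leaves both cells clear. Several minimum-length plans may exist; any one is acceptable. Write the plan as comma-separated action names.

[1] after Suck: in A — A clear, B dirty
[2] after Right: in B — A clear, B dirty
[3] after Suck: in B — A clear, B clear
min 3: Suck A + move + Suck B

Suck, Right, Suck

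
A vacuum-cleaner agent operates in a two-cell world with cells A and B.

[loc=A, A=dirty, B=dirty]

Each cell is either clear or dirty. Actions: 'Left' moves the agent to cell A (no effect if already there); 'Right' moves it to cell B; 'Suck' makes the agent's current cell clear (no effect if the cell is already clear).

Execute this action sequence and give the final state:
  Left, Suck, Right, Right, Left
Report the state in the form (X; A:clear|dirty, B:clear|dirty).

Left (#1): (A; A:dirty, B:dirty)
Suck (#2): (A; A:clear, B:dirty)
Right (#3): (B; A:clear, B:dirty)
Right (#4): (B; A:clear, B:dirty)
Left (#5): (A; A:clear, B:dirty)

(A; A:clear, B:dirty)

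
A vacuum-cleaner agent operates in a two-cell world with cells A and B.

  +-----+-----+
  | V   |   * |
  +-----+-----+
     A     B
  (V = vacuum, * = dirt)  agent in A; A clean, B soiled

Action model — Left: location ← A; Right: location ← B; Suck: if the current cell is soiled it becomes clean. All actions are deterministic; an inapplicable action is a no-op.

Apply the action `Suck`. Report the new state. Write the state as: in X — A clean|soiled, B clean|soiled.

in A — A clean, B soiled

start: in A — A clean, B soiled
step 1/1 (Suck): in A — A clean, B soiled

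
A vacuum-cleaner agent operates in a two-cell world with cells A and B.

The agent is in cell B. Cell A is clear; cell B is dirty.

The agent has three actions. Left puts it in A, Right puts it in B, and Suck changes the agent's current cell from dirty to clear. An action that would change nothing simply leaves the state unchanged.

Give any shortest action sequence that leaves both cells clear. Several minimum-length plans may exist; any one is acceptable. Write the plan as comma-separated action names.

step 1/1 (Suck): (B; A:clear, B:clear)
min 1: B is dirty, one Suck

Suck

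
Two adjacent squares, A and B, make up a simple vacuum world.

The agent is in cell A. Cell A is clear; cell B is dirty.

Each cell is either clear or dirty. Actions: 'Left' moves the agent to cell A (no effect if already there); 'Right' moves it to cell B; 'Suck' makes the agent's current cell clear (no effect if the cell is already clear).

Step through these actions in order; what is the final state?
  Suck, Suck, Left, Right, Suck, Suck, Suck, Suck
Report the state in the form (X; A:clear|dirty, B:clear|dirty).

step 1/8 (Suck): (A; A:clear, B:dirty)
step 2/8 (Suck): (A; A:clear, B:dirty)
step 3/8 (Left): (A; A:clear, B:dirty)
step 4/8 (Right): (B; A:clear, B:dirty)
step 5/8 (Suck): (B; A:clear, B:clear)
step 6/8 (Suck): (B; A:clear, B:clear)
step 7/8 (Suck): (B; A:clear, B:clear)
step 8/8 (Suck): (B; A:clear, B:clear)

(B; A:clear, B:clear)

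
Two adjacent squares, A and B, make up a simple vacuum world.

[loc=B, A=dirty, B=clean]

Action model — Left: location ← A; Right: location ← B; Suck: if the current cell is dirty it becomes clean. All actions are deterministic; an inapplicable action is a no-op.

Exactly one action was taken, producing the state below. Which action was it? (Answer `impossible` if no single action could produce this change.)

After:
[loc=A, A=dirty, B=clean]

try  Left: (A; A:dirty, B:clean)  ← match
try Right: (B; A:dirty, B:clean)
try  Suck: (B; A:dirty, B:clean)

Left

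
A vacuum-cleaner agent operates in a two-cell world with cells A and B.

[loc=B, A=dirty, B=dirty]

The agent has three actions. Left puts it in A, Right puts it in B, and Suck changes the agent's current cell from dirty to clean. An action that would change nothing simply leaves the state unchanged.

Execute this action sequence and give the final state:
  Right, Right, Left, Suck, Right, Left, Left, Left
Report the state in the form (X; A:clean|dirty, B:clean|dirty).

Right (#1): (B; A:dirty, B:dirty)
Right (#2): (B; A:dirty, B:dirty)
Left (#3): (A; A:dirty, B:dirty)
Suck (#4): (A; A:clean, B:dirty)
Right (#5): (B; A:clean, B:dirty)
Left (#6): (A; A:clean, B:dirty)
Left (#7): (A; A:clean, B:dirty)
Left (#8): (A; A:clean, B:dirty)

(A; A:clean, B:dirty)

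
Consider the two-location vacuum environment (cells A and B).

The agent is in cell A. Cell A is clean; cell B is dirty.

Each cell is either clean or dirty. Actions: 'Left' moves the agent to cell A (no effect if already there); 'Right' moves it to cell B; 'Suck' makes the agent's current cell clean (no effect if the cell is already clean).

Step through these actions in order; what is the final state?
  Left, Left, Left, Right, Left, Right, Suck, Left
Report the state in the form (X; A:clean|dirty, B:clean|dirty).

(A; A:clean, B:clean)

t=1 Left ⇒ (A; A:clean, B:dirty)
t=2 Left ⇒ (A; A:clean, B:dirty)
t=3 Left ⇒ (A; A:clean, B:dirty)
t=4 Right ⇒ (B; A:clean, B:dirty)
t=5 Left ⇒ (A; A:clean, B:dirty)
t=6 Right ⇒ (B; A:clean, B:dirty)
t=7 Suck ⇒ (B; A:clean, B:clean)
t=8 Left ⇒ (A; A:clean, B:clean)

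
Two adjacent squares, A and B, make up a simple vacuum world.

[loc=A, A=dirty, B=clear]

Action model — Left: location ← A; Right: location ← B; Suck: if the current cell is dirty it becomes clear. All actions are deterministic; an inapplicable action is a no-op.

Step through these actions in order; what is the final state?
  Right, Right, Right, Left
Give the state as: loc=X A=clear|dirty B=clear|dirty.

loc=A A=dirty B=clear

t=1 Right ⇒ loc=B A=dirty B=clear
t=2 Right ⇒ loc=B A=dirty B=clear
t=3 Right ⇒ loc=B A=dirty B=clear
t=4 Left ⇒ loc=A A=dirty B=clear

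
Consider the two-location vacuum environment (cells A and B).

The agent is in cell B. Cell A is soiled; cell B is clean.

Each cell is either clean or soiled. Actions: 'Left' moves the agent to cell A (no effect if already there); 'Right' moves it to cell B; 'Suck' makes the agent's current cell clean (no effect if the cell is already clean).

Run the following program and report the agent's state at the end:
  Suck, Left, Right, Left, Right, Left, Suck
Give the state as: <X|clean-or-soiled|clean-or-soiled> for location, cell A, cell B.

<A|clean|clean>

t=1 Suck ⇒ <B|soiled|clean>
t=2 Left ⇒ <A|soiled|clean>
t=3 Right ⇒ <B|soiled|clean>
t=4 Left ⇒ <A|soiled|clean>
t=5 Right ⇒ <B|soiled|clean>
t=6 Left ⇒ <A|soiled|clean>
t=7 Suck ⇒ <A|clean|clean>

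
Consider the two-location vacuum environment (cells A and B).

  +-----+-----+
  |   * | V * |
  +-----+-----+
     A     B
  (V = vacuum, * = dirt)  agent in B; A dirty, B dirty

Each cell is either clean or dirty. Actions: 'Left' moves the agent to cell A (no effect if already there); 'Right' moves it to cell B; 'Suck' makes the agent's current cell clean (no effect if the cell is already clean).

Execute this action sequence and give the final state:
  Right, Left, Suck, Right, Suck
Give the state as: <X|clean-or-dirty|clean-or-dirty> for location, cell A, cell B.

[1] after Right: <B|dirty|dirty>
[2] after Left: <A|dirty|dirty>
[3] after Suck: <A|clean|dirty>
[4] after Right: <B|clean|dirty>
[5] after Suck: <B|clean|clean>

<B|clean|clean>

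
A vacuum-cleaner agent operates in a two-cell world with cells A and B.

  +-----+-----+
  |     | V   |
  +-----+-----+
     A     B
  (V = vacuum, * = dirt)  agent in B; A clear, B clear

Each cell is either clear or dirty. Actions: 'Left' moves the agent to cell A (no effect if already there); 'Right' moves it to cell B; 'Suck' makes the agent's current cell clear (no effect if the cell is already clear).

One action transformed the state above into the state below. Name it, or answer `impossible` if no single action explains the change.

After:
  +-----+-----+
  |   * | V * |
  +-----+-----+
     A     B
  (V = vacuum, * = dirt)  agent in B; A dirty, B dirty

impossible

try  Left: loc=A A=clear B=clear
try Right: loc=B A=clear B=clear
try  Suck: loc=B A=clear B=clear
no single action produces the after-state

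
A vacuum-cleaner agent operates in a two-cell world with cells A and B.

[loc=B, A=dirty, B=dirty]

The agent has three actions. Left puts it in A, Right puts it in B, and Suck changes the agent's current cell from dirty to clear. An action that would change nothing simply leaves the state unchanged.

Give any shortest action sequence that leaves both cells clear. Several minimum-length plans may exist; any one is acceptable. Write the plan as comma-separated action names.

Suck, Left, Suck

[1] after Suck: loc=B A=dirty B=clear
[2] after Left: loc=A A=dirty B=clear
[3] after Suck: loc=A A=clear B=clear
min 3: Suck B + move + Suck A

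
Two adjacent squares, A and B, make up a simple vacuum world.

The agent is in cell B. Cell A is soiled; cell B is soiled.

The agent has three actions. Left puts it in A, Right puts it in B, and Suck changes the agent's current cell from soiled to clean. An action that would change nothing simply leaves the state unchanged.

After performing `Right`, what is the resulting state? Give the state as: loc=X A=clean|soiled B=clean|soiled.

loc=B A=soiled B=soiled

start: loc=B A=soiled B=soiled
[1] after Right: loc=B A=soiled B=soiled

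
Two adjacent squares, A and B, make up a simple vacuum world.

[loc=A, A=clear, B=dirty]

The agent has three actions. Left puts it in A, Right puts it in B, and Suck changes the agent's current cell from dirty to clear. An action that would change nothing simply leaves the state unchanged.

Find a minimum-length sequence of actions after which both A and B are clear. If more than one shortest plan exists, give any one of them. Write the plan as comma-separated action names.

[1] after Right: in B — A clear, B dirty
[2] after Suck: in B — A clear, B clear
min 2: go B then Suck

Right, Suck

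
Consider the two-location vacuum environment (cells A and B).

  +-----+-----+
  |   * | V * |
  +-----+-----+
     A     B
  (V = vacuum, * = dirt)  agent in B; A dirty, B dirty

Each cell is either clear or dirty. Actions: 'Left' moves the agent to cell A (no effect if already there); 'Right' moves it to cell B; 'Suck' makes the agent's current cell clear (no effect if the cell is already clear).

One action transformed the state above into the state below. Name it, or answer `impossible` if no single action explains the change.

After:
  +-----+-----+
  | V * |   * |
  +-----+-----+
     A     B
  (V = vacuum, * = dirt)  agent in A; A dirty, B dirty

Left

try  Left: in A — A dirty, B dirty  ← match
try Right: in B — A dirty, B dirty
try  Suck: in B — A dirty, B clear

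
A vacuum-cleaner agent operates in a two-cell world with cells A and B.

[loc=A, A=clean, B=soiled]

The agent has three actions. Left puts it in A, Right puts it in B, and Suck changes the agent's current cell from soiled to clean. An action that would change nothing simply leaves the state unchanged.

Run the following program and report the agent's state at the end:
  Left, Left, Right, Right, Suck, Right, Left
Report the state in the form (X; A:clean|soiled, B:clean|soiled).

Left (#1): (A; A:clean, B:soiled)
Left (#2): (A; A:clean, B:soiled)
Right (#3): (B; A:clean, B:soiled)
Right (#4): (B; A:clean, B:soiled)
Suck (#5): (B; A:clean, B:clean)
Right (#6): (B; A:clean, B:clean)
Left (#7): (A; A:clean, B:clean)

(A; A:clean, B:clean)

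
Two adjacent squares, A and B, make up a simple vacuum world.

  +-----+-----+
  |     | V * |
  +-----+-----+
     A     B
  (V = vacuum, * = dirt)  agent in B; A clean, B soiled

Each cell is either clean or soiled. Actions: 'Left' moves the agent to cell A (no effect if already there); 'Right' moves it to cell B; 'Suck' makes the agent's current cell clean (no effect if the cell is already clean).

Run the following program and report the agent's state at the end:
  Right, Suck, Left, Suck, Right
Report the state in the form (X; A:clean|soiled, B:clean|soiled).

t=1 Right ⇒ (B; A:clean, B:soiled)
t=2 Suck ⇒ (B; A:clean, B:clean)
t=3 Left ⇒ (A; A:clean, B:clean)
t=4 Suck ⇒ (A; A:clean, B:clean)
t=5 Right ⇒ (B; A:clean, B:clean)

(B; A:clean, B:clean)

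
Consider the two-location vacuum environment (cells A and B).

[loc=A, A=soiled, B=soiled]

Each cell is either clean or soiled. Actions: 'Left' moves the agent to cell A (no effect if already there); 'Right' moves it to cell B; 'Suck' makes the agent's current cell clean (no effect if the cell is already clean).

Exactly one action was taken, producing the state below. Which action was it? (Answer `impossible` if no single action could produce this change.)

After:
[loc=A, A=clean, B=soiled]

try  Left: <A|soiled|soiled>
try Right: <B|soiled|soiled>
try  Suck: <A|clean|soiled>  ← match

Suck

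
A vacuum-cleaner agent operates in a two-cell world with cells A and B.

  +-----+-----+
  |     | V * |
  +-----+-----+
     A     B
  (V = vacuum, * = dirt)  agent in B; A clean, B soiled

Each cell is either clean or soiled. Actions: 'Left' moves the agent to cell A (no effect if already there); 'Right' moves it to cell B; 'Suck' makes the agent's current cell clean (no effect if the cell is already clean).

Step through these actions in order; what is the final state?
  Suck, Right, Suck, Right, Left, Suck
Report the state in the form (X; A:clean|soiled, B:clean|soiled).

(A; A:clean, B:clean)

[1] after Suck: (B; A:clean, B:clean)
[2] after Right: (B; A:clean, B:clean)
[3] after Suck: (B; A:clean, B:clean)
[4] after Right: (B; A:clean, B:clean)
[5] after Left: (A; A:clean, B:clean)
[6] after Suck: (A; A:clean, B:clean)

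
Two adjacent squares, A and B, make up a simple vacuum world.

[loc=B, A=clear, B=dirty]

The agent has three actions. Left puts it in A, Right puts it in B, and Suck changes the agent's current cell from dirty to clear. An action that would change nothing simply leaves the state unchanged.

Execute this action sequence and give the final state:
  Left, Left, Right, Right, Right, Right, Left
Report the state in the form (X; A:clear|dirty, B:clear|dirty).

(A; A:clear, B:dirty)

Left (#1): (A; A:clear, B:dirty)
Left (#2): (A; A:clear, B:dirty)
Right (#3): (B; A:clear, B:dirty)
Right (#4): (B; A:clear, B:dirty)
Right (#5): (B; A:clear, B:dirty)
Right (#6): (B; A:clear, B:dirty)
Left (#7): (A; A:clear, B:dirty)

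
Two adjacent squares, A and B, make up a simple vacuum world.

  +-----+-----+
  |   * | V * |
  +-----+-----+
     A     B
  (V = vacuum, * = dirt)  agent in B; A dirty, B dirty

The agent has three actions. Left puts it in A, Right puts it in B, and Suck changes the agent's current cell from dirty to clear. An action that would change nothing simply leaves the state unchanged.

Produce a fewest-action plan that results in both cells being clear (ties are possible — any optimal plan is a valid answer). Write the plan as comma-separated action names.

Suck, Left, Suck

t=1 Suck ⇒ (B; A:dirty, B:clear)
t=2 Left ⇒ (A; A:dirty, B:clear)
t=3 Suck ⇒ (A; A:clear, B:clear)
min 3: Suck B + move + Suck A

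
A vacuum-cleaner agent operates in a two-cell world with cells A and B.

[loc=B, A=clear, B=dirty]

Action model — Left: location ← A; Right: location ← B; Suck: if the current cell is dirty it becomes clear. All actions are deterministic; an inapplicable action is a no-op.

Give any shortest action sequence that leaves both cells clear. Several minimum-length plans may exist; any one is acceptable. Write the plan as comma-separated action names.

t=1 Suck ⇒ <B|clear|clear>
min 1: B is dirty, one Suck

Suck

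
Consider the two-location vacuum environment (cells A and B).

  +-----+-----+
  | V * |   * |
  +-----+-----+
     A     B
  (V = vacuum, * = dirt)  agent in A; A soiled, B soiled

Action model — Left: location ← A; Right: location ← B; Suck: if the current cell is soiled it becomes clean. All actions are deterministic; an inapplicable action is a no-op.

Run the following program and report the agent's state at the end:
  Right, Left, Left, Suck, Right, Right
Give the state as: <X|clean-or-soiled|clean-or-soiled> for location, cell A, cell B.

Right (#1): <B|soiled|soiled>
Left (#2): <A|soiled|soiled>
Left (#3): <A|soiled|soiled>
Suck (#4): <A|clean|soiled>
Right (#5): <B|clean|soiled>
Right (#6): <B|clean|soiled>

<B|clean|soiled>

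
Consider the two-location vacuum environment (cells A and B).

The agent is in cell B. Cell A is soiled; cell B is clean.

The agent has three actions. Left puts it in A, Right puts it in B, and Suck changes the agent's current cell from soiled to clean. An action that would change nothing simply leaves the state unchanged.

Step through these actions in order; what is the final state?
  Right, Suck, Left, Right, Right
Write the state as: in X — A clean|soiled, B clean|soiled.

in B — A soiled, B clean

t=1 Right ⇒ in B — A soiled, B clean
t=2 Suck ⇒ in B — A soiled, B clean
t=3 Left ⇒ in A — A soiled, B clean
t=4 Right ⇒ in B — A soiled, B clean
t=5 Right ⇒ in B — A soiled, B clean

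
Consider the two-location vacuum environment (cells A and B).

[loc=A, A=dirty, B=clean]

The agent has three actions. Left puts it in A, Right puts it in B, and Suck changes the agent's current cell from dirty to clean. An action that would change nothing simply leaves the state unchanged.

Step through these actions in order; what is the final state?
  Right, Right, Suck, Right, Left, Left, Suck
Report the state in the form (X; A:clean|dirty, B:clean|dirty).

(A; A:clean, B:clean)

1) do Right; now (B; A:dirty, B:clean)
2) do Right; now (B; A:dirty, B:clean)
3) do Suck; now (B; A:dirty, B:clean)
4) do Right; now (B; A:dirty, B:clean)
5) do Left; now (A; A:dirty, B:clean)
6) do Left; now (A; A:dirty, B:clean)
7) do Suck; now (A; A:clean, B:clean)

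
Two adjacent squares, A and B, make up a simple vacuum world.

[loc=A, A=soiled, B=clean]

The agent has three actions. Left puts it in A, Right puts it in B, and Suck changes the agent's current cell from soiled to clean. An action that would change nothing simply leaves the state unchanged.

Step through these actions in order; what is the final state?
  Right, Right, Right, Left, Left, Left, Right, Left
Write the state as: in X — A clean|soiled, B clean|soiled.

1. Right → in B — A soiled, B clean
2. Right → in B — A soiled, B clean
3. Right → in B — A soiled, B clean
4. Left → in A — A soiled, B clean
5. Left → in A — A soiled, B clean
6. Left → in A — A soiled, B clean
7. Right → in B — A soiled, B clean
8. Left → in A — A soiled, B clean

in A — A soiled, B clean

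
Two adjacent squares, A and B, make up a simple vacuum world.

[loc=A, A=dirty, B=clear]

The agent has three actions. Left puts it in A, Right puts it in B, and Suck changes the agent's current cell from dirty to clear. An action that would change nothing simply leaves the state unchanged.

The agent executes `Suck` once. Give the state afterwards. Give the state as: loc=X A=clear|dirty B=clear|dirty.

loc=A A=clear B=clear

start: loc=A A=dirty B=clear
t=1 Suck ⇒ loc=A A=clear B=clear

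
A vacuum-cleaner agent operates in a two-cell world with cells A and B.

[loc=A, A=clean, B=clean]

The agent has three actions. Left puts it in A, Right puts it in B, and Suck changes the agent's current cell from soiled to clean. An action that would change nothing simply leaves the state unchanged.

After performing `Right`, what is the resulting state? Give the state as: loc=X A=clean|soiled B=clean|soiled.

loc=B A=clean B=clean

start: loc=A A=clean B=clean
Right (#1): loc=B A=clean B=clean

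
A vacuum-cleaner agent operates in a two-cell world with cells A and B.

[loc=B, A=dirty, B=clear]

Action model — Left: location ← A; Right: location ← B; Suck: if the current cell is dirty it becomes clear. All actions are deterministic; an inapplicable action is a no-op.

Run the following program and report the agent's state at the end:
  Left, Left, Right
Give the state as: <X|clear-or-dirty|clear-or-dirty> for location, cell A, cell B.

t=1 Left ⇒ <A|dirty|clear>
t=2 Left ⇒ <A|dirty|clear>
t=3 Right ⇒ <B|dirty|clear>

<B|dirty|clear>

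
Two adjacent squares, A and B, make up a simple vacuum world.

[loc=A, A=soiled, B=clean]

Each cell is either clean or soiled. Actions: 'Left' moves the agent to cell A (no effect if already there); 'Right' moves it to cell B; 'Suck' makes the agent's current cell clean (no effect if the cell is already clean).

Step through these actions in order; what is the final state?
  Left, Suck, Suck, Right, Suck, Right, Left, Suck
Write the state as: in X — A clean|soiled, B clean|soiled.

[1] after Left: in A — A soiled, B clean
[2] after Suck: in A — A clean, B clean
[3] after Suck: in A — A clean, B clean
[4] after Right: in B — A clean, B clean
[5] after Suck: in B — A clean, B clean
[6] after Right: in B — A clean, B clean
[7] after Left: in A — A clean, B clean
[8] after Suck: in A — A clean, B clean

in A — A clean, B clean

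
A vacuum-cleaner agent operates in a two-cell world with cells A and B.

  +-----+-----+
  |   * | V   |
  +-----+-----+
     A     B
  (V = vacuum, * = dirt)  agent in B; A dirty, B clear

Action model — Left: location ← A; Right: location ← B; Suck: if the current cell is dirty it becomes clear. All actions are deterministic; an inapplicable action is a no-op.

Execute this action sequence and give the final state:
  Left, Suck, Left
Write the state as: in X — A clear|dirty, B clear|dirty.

in A — A clear, B clear

t=1 Left ⇒ in A — A dirty, B clear
t=2 Suck ⇒ in A — A clear, B clear
t=3 Left ⇒ in A — A clear, B clear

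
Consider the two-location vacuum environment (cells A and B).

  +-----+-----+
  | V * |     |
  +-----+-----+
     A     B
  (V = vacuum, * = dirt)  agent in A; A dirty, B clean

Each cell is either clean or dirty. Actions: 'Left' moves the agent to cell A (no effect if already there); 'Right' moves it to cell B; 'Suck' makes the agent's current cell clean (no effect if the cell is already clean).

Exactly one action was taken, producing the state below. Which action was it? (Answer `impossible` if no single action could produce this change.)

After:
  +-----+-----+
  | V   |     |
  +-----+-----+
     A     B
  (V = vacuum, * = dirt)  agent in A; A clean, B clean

try  Left: in A — A dirty, B clean
try Right: in B — A dirty, B clean
try  Suck: in A — A clean, B clean  ← match

Suck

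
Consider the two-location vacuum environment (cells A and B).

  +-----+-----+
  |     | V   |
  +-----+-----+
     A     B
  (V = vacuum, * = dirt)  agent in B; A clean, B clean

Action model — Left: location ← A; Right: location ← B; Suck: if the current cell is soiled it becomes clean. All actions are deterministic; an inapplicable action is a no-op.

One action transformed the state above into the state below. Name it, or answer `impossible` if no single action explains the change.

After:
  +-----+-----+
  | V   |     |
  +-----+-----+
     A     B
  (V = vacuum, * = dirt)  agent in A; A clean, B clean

Left

try  Left: in A — A clean, B clean  ← match
try Right: in B — A clean, B clean
try  Suck: in B — A clean, B clean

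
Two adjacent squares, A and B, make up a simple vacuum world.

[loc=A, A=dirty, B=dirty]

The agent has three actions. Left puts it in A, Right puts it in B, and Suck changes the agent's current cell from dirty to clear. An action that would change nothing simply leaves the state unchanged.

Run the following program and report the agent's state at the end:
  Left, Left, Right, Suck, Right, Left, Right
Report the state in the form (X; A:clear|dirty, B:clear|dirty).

(B; A:dirty, B:clear)

Left (#1): (A; A:dirty, B:dirty)
Left (#2): (A; A:dirty, B:dirty)
Right (#3): (B; A:dirty, B:dirty)
Suck (#4): (B; A:dirty, B:clear)
Right (#5): (B; A:dirty, B:clear)
Left (#6): (A; A:dirty, B:clear)
Right (#7): (B; A:dirty, B:clear)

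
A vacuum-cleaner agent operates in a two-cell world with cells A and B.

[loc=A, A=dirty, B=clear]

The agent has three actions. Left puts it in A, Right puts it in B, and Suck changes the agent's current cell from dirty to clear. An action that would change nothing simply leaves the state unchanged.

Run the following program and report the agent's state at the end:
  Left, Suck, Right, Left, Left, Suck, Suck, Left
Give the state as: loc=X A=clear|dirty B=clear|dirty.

loc=A A=clear B=clear

1) do Left; now loc=A A=dirty B=clear
2) do Suck; now loc=A A=clear B=clear
3) do Right; now loc=B A=clear B=clear
4) do Left; now loc=A A=clear B=clear
5) do Left; now loc=A A=clear B=clear
6) do Suck; now loc=A A=clear B=clear
7) do Suck; now loc=A A=clear B=clear
8) do Left; now loc=A A=clear B=clear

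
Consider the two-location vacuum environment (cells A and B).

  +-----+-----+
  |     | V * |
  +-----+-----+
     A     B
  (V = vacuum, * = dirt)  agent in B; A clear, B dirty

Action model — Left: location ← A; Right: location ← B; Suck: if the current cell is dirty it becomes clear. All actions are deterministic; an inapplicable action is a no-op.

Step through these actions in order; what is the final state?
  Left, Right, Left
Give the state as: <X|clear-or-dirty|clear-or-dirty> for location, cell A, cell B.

Left (#1): <A|clear|dirty>
Right (#2): <B|clear|dirty>
Left (#3): <A|clear|dirty>

<A|clear|dirty>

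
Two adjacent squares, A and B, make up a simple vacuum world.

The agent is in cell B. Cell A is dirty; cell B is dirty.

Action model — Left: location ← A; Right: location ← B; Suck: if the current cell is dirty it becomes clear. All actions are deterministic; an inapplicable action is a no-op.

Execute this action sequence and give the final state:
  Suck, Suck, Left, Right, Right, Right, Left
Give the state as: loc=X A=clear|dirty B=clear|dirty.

step 1/7 (Suck): loc=B A=dirty B=clear
step 2/7 (Suck): loc=B A=dirty B=clear
step 3/7 (Left): loc=A A=dirty B=clear
step 4/7 (Right): loc=B A=dirty B=clear
step 5/7 (Right): loc=B A=dirty B=clear
step 6/7 (Right): loc=B A=dirty B=clear
step 7/7 (Left): loc=A A=dirty B=clear

loc=A A=dirty B=clear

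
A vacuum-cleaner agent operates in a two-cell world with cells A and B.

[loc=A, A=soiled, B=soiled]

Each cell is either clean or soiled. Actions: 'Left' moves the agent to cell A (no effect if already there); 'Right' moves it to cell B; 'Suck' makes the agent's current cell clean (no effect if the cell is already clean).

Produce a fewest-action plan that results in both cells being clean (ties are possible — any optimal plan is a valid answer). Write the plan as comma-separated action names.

Suck, Right, Suck

1. Suck → in A — A clean, B soiled
2. Right → in B — A clean, B soiled
3. Suck → in B — A clean, B clean
min 3: Suck A + move + Suck B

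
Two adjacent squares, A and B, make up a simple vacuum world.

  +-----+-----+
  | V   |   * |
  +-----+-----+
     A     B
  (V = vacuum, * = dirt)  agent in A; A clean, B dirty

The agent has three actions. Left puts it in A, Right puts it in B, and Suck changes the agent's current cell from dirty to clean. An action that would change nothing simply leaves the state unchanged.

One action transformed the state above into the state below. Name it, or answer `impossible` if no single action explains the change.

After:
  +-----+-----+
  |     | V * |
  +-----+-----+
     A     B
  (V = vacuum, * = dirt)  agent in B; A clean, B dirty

Right

try  Left: (A; A:clean, B:dirty)
try Right: (B; A:clean, B:dirty)  ← match
try  Suck: (A; A:clean, B:dirty)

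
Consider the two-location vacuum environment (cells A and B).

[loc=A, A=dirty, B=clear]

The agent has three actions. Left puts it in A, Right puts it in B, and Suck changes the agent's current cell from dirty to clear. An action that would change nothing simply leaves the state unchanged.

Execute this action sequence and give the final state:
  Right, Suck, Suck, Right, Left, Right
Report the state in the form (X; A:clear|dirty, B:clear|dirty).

1. Right → (B; A:dirty, B:clear)
2. Suck → (B; A:dirty, B:clear)
3. Suck → (B; A:dirty, B:clear)
4. Right → (B; A:dirty, B:clear)
5. Left → (A; A:dirty, B:clear)
6. Right → (B; A:dirty, B:clear)

(B; A:dirty, B:clear)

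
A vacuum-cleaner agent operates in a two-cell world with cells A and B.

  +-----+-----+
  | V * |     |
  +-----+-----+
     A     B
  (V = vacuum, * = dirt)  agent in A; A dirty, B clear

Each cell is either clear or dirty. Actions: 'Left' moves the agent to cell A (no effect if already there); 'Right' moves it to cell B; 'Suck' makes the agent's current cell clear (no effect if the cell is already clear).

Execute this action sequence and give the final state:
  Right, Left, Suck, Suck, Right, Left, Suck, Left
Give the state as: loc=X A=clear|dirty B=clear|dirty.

1) do Right; now loc=B A=dirty B=clear
2) do Left; now loc=A A=dirty B=clear
3) do Suck; now loc=A A=clear B=clear
4) do Suck; now loc=A A=clear B=clear
5) do Right; now loc=B A=clear B=clear
6) do Left; now loc=A A=clear B=clear
7) do Suck; now loc=A A=clear B=clear
8) do Left; now loc=A A=clear B=clear

loc=A A=clear B=clear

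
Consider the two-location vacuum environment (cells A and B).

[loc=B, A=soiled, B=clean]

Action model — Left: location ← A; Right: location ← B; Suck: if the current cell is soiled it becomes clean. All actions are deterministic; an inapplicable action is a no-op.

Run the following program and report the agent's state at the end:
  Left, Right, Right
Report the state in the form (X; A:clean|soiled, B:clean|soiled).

(B; A:soiled, B:clean)

step 1/3 (Left): (A; A:soiled, B:clean)
step 2/3 (Right): (B; A:soiled, B:clean)
step 3/3 (Right): (B; A:soiled, B:clean)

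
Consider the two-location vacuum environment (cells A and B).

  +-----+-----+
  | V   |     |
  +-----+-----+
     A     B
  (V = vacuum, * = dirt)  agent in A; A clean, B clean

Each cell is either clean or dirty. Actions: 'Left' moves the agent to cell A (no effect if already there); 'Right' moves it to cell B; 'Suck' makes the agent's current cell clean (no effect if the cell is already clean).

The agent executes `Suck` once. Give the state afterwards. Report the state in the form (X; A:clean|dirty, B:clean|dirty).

(A; A:clean, B:clean)

start: (A; A:clean, B:clean)
[1] after Suck: (A; A:clean, B:clean)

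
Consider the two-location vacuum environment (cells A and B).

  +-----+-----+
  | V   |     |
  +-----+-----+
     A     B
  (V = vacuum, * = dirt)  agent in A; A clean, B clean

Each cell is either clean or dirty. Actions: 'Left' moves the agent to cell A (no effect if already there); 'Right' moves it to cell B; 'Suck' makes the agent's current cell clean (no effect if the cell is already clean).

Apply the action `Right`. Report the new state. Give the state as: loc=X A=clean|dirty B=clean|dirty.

loc=B A=clean B=clean

start: loc=A A=clean B=clean
[1] after Right: loc=B A=clean B=clean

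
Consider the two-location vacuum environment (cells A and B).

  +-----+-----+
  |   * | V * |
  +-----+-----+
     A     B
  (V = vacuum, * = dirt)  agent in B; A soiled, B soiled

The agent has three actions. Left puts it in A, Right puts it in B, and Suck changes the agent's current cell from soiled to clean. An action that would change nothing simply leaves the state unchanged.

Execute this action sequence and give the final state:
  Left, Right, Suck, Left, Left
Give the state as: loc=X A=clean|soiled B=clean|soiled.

1) do Left; now loc=A A=soiled B=soiled
2) do Right; now loc=B A=soiled B=soiled
3) do Suck; now loc=B A=soiled B=clean
4) do Left; now loc=A A=soiled B=clean
5) do Left; now loc=A A=soiled B=clean

loc=A A=soiled B=clean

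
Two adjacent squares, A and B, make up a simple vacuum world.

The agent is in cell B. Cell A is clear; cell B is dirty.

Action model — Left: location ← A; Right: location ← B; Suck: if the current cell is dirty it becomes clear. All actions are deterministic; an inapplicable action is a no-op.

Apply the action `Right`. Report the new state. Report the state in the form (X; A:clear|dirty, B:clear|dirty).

start: (B; A:clear, B:dirty)
Right (#1): (B; A:clear, B:dirty)

(B; A:clear, B:dirty)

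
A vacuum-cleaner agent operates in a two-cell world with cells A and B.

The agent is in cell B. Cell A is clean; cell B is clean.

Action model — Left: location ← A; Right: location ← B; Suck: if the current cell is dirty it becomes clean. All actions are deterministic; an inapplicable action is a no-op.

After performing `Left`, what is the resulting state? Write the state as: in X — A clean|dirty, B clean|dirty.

start: in B — A clean, B clean
t=1 Left ⇒ in A — A clean, B clean

in A — A clean, B clean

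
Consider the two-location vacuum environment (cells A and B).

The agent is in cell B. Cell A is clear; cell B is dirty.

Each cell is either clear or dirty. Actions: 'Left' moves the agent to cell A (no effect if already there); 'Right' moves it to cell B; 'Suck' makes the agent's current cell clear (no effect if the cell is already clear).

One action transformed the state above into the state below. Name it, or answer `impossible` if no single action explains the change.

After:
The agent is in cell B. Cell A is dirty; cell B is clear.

try  Left: <A|clear|dirty>
try Right: <B|clear|dirty>
try  Suck: <B|clear|clear>
no single action produces the after-state

impossible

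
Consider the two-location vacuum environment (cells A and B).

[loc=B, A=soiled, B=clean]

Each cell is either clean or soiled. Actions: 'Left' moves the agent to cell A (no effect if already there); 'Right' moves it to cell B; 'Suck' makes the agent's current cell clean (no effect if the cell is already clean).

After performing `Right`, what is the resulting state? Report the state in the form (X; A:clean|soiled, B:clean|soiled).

(B; A:soiled, B:clean)

start: (B; A:soiled, B:clean)
step 1/1 (Right): (B; A:soiled, B:clean)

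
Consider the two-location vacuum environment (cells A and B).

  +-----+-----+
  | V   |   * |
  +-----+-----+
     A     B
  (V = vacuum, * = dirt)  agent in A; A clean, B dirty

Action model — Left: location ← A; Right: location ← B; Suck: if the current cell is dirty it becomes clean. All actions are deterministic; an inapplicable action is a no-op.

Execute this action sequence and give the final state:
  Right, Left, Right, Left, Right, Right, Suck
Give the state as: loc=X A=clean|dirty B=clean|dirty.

loc=B A=clean B=clean

step 1/7 (Right): loc=B A=clean B=dirty
step 2/7 (Left): loc=A A=clean B=dirty
step 3/7 (Right): loc=B A=clean B=dirty
step 4/7 (Left): loc=A A=clean B=dirty
step 5/7 (Right): loc=B A=clean B=dirty
step 6/7 (Right): loc=B A=clean B=dirty
step 7/7 (Suck): loc=B A=clean B=clean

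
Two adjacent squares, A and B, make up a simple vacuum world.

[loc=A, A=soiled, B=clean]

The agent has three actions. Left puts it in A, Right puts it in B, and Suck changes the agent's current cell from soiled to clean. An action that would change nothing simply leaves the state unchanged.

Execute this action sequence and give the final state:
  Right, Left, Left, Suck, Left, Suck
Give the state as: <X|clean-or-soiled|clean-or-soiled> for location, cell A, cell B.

<A|clean|clean>

step 1/6 (Right): <B|soiled|clean>
step 2/6 (Left): <A|soiled|clean>
step 3/6 (Left): <A|soiled|clean>
step 4/6 (Suck): <A|clean|clean>
step 5/6 (Left): <A|clean|clean>
step 6/6 (Suck): <A|clean|clean>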